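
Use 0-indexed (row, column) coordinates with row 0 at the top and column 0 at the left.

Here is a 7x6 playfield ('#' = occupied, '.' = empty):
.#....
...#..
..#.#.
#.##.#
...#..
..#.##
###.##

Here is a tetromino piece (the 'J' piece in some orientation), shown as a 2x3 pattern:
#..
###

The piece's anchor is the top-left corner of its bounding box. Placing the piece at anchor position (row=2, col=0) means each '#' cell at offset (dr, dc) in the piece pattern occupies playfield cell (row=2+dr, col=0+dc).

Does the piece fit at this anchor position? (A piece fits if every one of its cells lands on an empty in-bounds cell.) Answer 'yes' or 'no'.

Check each piece cell at anchor (2, 0):
  offset (0,0) -> (2,0): empty -> OK
  offset (1,0) -> (3,0): occupied ('#') -> FAIL
  offset (1,1) -> (3,1): empty -> OK
  offset (1,2) -> (3,2): occupied ('#') -> FAIL
All cells valid: no

Answer: no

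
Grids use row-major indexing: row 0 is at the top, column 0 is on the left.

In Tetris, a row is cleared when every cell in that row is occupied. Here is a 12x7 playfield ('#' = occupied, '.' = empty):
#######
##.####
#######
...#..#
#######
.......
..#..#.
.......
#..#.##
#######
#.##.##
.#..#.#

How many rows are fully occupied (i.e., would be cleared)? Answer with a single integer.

Answer: 4

Derivation:
Check each row:
  row 0: 0 empty cells -> FULL (clear)
  row 1: 1 empty cell -> not full
  row 2: 0 empty cells -> FULL (clear)
  row 3: 5 empty cells -> not full
  row 4: 0 empty cells -> FULL (clear)
  row 5: 7 empty cells -> not full
  row 6: 5 empty cells -> not full
  row 7: 7 empty cells -> not full
  row 8: 3 empty cells -> not full
  row 9: 0 empty cells -> FULL (clear)
  row 10: 2 empty cells -> not full
  row 11: 4 empty cells -> not full
Total rows cleared: 4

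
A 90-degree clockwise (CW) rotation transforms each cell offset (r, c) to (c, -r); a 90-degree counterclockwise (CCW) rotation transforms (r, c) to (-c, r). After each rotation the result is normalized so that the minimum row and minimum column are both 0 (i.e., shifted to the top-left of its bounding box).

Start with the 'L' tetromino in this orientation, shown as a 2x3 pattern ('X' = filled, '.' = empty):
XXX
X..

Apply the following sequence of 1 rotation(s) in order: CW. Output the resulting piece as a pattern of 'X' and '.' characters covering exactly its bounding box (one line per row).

Start:
XXX
X..
After rotation 1 (CW):
XX
.X
.X

Answer: XX
.X
.X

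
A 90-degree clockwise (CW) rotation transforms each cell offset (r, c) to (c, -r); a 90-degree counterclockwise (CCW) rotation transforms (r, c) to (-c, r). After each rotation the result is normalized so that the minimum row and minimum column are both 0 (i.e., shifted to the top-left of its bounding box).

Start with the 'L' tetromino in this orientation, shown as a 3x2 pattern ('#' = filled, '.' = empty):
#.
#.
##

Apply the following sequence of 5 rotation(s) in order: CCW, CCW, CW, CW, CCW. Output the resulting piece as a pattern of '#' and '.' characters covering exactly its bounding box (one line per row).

Start:
#.
#.
##
After rotation 1 (CCW):
..#
###
After rotation 2 (CCW):
##
.#
.#
After rotation 3 (CW):
..#
###
After rotation 4 (CW):
#.
#.
##
After rotation 5 (CCW):
..#
###

Answer: ..#
###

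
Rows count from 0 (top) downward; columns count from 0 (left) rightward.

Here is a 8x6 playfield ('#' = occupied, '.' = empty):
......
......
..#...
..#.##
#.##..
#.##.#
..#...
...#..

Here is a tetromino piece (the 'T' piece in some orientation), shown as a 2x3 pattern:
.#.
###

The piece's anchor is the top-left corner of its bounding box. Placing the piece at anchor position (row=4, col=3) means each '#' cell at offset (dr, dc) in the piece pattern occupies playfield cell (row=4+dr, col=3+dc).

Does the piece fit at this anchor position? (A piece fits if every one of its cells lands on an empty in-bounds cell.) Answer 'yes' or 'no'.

Answer: no

Derivation:
Check each piece cell at anchor (4, 3):
  offset (0,1) -> (4,4): empty -> OK
  offset (1,0) -> (5,3): occupied ('#') -> FAIL
  offset (1,1) -> (5,4): empty -> OK
  offset (1,2) -> (5,5): occupied ('#') -> FAIL
All cells valid: no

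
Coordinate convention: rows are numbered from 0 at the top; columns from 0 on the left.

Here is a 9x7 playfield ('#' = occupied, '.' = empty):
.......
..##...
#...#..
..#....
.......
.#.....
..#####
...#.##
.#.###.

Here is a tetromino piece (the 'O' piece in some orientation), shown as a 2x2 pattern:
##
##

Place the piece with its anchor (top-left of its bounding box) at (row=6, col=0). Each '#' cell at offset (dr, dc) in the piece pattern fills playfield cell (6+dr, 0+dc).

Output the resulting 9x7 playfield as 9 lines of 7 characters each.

Answer: .......
..##...
#...#..
..#....
.......
.#.....
#######
##.#.##
.#.###.

Derivation:
Fill (6+0,0+0) = (6,0)
Fill (6+0,0+1) = (6,1)
Fill (6+1,0+0) = (7,0)
Fill (6+1,0+1) = (7,1)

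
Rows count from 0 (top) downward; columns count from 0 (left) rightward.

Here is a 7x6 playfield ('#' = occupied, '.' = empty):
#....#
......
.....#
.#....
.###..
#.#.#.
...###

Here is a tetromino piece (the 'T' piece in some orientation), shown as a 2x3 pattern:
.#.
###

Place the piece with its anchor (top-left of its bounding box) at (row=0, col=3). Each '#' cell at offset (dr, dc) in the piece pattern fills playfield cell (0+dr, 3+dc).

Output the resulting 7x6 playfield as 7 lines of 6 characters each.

Answer: #...##
...###
.....#
.#....
.###..
#.#.#.
...###

Derivation:
Fill (0+0,3+1) = (0,4)
Fill (0+1,3+0) = (1,3)
Fill (0+1,3+1) = (1,4)
Fill (0+1,3+2) = (1,5)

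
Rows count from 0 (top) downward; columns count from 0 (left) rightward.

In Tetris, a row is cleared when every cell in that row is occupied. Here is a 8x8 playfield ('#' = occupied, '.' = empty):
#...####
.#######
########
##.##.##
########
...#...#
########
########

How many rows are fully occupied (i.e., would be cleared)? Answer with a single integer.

Check each row:
  row 0: 3 empty cells -> not full
  row 1: 1 empty cell -> not full
  row 2: 0 empty cells -> FULL (clear)
  row 3: 2 empty cells -> not full
  row 4: 0 empty cells -> FULL (clear)
  row 5: 6 empty cells -> not full
  row 6: 0 empty cells -> FULL (clear)
  row 7: 0 empty cells -> FULL (clear)
Total rows cleared: 4

Answer: 4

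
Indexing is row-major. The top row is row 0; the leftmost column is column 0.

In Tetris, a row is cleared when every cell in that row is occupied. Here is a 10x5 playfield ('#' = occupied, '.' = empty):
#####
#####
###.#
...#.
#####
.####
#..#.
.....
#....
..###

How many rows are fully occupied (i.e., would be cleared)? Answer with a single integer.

Answer: 3

Derivation:
Check each row:
  row 0: 0 empty cells -> FULL (clear)
  row 1: 0 empty cells -> FULL (clear)
  row 2: 1 empty cell -> not full
  row 3: 4 empty cells -> not full
  row 4: 0 empty cells -> FULL (clear)
  row 5: 1 empty cell -> not full
  row 6: 3 empty cells -> not full
  row 7: 5 empty cells -> not full
  row 8: 4 empty cells -> not full
  row 9: 2 empty cells -> not full
Total rows cleared: 3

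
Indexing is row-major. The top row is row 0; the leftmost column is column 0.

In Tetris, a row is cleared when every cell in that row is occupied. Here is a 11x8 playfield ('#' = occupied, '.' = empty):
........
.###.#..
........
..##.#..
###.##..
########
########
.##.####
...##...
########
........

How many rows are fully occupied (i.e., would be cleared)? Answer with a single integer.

Check each row:
  row 0: 8 empty cells -> not full
  row 1: 4 empty cells -> not full
  row 2: 8 empty cells -> not full
  row 3: 5 empty cells -> not full
  row 4: 3 empty cells -> not full
  row 5: 0 empty cells -> FULL (clear)
  row 6: 0 empty cells -> FULL (clear)
  row 7: 2 empty cells -> not full
  row 8: 6 empty cells -> not full
  row 9: 0 empty cells -> FULL (clear)
  row 10: 8 empty cells -> not full
Total rows cleared: 3

Answer: 3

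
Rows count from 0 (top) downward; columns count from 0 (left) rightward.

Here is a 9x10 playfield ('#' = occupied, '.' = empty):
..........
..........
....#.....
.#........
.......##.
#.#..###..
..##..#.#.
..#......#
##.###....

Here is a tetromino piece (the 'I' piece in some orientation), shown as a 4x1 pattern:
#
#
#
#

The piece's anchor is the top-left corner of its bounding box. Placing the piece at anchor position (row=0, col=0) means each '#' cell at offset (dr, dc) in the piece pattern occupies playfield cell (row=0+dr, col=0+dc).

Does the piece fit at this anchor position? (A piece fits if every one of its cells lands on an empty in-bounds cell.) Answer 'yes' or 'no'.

Check each piece cell at anchor (0, 0):
  offset (0,0) -> (0,0): empty -> OK
  offset (1,0) -> (1,0): empty -> OK
  offset (2,0) -> (2,0): empty -> OK
  offset (3,0) -> (3,0): empty -> OK
All cells valid: yes

Answer: yes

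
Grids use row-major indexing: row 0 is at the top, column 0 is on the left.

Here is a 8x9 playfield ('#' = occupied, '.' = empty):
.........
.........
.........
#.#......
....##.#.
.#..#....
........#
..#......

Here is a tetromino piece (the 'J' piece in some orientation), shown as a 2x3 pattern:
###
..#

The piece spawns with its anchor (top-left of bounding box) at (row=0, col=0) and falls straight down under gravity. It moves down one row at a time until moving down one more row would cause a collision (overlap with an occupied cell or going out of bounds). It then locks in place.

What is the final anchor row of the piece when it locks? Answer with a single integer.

Spawn at (row=0, col=0). Try each row:
  row 0: fits
  row 1: fits
  row 2: blocked -> lock at row 1

Answer: 1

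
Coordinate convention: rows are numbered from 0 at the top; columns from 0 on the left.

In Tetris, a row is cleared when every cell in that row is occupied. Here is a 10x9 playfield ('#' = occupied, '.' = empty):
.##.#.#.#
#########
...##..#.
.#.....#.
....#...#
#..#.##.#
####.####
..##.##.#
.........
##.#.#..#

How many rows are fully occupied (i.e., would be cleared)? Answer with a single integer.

Check each row:
  row 0: 4 empty cells -> not full
  row 1: 0 empty cells -> FULL (clear)
  row 2: 6 empty cells -> not full
  row 3: 7 empty cells -> not full
  row 4: 7 empty cells -> not full
  row 5: 4 empty cells -> not full
  row 6: 1 empty cell -> not full
  row 7: 4 empty cells -> not full
  row 8: 9 empty cells -> not full
  row 9: 4 empty cells -> not full
Total rows cleared: 1

Answer: 1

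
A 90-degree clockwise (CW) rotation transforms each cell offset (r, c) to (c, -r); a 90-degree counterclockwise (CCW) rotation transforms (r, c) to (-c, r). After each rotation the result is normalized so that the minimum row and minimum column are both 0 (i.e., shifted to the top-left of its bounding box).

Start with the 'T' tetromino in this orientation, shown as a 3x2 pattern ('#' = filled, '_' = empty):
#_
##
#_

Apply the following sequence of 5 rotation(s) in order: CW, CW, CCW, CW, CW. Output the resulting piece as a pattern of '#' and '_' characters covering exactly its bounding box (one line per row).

Start:
#_
##
#_
After rotation 1 (CW):
###
_#_
After rotation 2 (CW):
_#
##
_#
After rotation 3 (CCW):
###
_#_
After rotation 4 (CW):
_#
##
_#
After rotation 5 (CW):
_#_
###

Answer: _#_
###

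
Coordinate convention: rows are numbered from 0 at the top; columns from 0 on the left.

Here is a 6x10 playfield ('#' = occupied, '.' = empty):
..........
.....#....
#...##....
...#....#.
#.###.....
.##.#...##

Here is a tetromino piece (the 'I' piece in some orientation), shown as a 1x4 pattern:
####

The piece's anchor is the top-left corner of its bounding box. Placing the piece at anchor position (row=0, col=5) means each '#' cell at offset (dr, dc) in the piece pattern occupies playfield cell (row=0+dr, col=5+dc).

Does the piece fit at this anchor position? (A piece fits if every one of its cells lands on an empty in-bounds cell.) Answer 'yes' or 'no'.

Check each piece cell at anchor (0, 5):
  offset (0,0) -> (0,5): empty -> OK
  offset (0,1) -> (0,6): empty -> OK
  offset (0,2) -> (0,7): empty -> OK
  offset (0,3) -> (0,8): empty -> OK
All cells valid: yes

Answer: yes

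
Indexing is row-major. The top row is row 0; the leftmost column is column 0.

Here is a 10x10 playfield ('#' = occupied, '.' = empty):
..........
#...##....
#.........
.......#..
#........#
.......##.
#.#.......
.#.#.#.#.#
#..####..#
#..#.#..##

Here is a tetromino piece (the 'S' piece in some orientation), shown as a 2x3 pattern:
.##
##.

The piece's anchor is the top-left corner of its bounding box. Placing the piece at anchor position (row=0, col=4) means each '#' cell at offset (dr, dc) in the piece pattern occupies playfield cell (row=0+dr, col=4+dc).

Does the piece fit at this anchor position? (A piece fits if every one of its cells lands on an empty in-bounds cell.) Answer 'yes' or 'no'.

Answer: no

Derivation:
Check each piece cell at anchor (0, 4):
  offset (0,1) -> (0,5): empty -> OK
  offset (0,2) -> (0,6): empty -> OK
  offset (1,0) -> (1,4): occupied ('#') -> FAIL
  offset (1,1) -> (1,5): occupied ('#') -> FAIL
All cells valid: no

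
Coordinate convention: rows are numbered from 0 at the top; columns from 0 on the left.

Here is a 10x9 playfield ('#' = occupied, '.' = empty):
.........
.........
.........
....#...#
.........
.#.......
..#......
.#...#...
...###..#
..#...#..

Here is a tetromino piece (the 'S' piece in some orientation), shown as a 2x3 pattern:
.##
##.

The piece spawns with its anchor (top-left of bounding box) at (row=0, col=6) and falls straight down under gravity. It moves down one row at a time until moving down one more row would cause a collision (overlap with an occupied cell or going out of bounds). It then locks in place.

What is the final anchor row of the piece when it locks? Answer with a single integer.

Spawn at (row=0, col=6). Try each row:
  row 0: fits
  row 1: fits
  row 2: fits
  row 3: blocked -> lock at row 2

Answer: 2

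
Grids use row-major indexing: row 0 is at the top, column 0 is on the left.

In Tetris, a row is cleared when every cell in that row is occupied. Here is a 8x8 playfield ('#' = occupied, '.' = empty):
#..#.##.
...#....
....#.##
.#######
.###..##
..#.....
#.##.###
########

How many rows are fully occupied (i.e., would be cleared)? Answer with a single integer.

Answer: 1

Derivation:
Check each row:
  row 0: 4 empty cells -> not full
  row 1: 7 empty cells -> not full
  row 2: 5 empty cells -> not full
  row 3: 1 empty cell -> not full
  row 4: 3 empty cells -> not full
  row 5: 7 empty cells -> not full
  row 6: 2 empty cells -> not full
  row 7: 0 empty cells -> FULL (clear)
Total rows cleared: 1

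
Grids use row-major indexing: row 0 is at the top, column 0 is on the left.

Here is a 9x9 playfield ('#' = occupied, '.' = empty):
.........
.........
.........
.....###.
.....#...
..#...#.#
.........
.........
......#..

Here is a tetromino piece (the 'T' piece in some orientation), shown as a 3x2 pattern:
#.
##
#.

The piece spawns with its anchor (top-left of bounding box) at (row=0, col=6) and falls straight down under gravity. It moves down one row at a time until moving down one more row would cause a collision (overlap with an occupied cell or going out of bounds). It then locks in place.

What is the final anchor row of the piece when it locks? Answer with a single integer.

Answer: 0

Derivation:
Spawn at (row=0, col=6). Try each row:
  row 0: fits
  row 1: blocked -> lock at row 0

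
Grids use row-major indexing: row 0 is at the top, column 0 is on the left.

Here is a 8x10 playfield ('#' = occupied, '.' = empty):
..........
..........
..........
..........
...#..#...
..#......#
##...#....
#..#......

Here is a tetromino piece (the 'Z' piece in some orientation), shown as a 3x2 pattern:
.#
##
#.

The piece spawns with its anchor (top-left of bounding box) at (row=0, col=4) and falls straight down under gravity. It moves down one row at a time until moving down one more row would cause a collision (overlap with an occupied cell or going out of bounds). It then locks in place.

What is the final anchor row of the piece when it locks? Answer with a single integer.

Spawn at (row=0, col=4). Try each row:
  row 0: fits
  row 1: fits
  row 2: fits
  row 3: fits
  row 4: fits
  row 5: blocked -> lock at row 4

Answer: 4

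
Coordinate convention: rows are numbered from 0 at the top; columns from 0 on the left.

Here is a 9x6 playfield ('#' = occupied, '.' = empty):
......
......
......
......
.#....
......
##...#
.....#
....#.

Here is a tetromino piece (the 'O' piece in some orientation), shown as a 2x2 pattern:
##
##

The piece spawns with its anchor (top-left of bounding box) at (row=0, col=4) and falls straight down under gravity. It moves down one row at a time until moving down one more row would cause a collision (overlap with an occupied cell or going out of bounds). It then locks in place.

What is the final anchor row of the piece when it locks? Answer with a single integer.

Answer: 4

Derivation:
Spawn at (row=0, col=4). Try each row:
  row 0: fits
  row 1: fits
  row 2: fits
  row 3: fits
  row 4: fits
  row 5: blocked -> lock at row 4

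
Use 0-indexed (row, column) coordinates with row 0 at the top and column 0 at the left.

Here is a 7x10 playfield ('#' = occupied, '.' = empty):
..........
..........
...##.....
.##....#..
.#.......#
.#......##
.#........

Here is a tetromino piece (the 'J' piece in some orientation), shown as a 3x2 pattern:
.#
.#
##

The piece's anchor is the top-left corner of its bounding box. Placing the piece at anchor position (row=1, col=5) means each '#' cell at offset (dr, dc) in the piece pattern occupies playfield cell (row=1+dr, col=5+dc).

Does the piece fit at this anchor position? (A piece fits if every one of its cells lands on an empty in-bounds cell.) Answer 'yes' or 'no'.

Check each piece cell at anchor (1, 5):
  offset (0,1) -> (1,6): empty -> OK
  offset (1,1) -> (2,6): empty -> OK
  offset (2,0) -> (3,5): empty -> OK
  offset (2,1) -> (3,6): empty -> OK
All cells valid: yes

Answer: yes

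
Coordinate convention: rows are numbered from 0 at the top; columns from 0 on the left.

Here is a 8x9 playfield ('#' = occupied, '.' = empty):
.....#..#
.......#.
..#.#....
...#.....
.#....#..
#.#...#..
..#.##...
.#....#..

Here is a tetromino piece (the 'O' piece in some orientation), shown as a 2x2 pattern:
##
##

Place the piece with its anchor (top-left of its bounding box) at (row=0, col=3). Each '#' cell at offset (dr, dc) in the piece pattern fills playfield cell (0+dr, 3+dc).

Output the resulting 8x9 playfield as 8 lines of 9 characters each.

Answer: ...###..#
...##..#.
..#.#....
...#.....
.#....#..
#.#...#..
..#.##...
.#....#..

Derivation:
Fill (0+0,3+0) = (0,3)
Fill (0+0,3+1) = (0,4)
Fill (0+1,3+0) = (1,3)
Fill (0+1,3+1) = (1,4)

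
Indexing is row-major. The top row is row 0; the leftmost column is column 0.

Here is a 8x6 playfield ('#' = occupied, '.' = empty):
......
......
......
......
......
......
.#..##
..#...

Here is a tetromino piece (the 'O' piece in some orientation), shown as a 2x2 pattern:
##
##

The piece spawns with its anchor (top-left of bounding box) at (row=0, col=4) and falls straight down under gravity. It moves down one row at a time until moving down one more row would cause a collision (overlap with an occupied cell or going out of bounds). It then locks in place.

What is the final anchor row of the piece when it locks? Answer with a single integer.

Spawn at (row=0, col=4). Try each row:
  row 0: fits
  row 1: fits
  row 2: fits
  row 3: fits
  row 4: fits
  row 5: blocked -> lock at row 4

Answer: 4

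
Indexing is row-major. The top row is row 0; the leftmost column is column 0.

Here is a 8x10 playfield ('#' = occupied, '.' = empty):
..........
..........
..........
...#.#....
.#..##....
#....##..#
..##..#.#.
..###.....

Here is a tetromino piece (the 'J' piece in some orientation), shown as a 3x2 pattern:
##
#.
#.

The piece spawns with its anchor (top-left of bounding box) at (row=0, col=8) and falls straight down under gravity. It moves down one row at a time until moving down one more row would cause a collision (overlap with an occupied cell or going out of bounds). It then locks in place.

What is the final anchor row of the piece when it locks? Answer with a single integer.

Answer: 3

Derivation:
Spawn at (row=0, col=8). Try each row:
  row 0: fits
  row 1: fits
  row 2: fits
  row 3: fits
  row 4: blocked -> lock at row 3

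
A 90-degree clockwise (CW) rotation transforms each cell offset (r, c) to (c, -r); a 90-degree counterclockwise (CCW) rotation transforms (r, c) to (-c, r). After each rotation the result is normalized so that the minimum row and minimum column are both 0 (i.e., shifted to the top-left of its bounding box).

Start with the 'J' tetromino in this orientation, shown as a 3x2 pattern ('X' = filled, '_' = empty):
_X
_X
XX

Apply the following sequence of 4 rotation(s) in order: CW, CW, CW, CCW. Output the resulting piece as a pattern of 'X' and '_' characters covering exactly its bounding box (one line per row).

Answer: XX
X_
X_

Derivation:
Start:
_X
_X
XX
After rotation 1 (CW):
X__
XXX
After rotation 2 (CW):
XX
X_
X_
After rotation 3 (CW):
XXX
__X
After rotation 4 (CCW):
XX
X_
X_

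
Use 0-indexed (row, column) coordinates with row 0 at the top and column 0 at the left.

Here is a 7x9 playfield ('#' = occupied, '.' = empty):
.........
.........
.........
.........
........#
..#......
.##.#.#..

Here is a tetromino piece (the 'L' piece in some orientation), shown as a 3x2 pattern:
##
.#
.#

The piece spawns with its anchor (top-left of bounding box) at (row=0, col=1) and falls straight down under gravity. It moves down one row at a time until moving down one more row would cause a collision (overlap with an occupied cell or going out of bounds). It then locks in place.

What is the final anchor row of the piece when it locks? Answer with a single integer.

Spawn at (row=0, col=1). Try each row:
  row 0: fits
  row 1: fits
  row 2: fits
  row 3: blocked -> lock at row 2

Answer: 2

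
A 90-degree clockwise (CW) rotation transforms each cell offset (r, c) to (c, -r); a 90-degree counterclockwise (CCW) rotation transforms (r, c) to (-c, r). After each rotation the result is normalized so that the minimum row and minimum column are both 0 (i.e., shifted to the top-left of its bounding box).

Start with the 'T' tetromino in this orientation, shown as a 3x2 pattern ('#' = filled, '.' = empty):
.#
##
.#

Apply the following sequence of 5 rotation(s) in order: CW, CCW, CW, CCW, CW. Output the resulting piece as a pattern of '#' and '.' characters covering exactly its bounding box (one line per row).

Start:
.#
##
.#
After rotation 1 (CW):
.#.
###
After rotation 2 (CCW):
.#
##
.#
After rotation 3 (CW):
.#.
###
After rotation 4 (CCW):
.#
##
.#
After rotation 5 (CW):
.#.
###

Answer: .#.
###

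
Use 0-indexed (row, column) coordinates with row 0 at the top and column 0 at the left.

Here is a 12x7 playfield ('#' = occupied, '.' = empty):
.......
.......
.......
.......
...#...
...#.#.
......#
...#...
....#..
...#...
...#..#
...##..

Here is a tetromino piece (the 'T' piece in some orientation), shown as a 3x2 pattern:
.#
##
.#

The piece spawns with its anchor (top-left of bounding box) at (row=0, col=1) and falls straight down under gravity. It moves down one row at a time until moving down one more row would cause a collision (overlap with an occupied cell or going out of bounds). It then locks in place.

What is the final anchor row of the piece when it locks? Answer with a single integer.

Answer: 9

Derivation:
Spawn at (row=0, col=1). Try each row:
  row 0: fits
  row 1: fits
  row 2: fits
  row 3: fits
  row 4: fits
  row 5: fits
  row 6: fits
  row 7: fits
  row 8: fits
  row 9: fits
  row 10: blocked -> lock at row 9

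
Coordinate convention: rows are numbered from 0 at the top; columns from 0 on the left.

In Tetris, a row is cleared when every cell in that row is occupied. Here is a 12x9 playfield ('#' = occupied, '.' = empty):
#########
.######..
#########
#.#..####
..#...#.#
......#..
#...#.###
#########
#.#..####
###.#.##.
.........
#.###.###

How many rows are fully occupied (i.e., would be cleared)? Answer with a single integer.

Answer: 3

Derivation:
Check each row:
  row 0: 0 empty cells -> FULL (clear)
  row 1: 3 empty cells -> not full
  row 2: 0 empty cells -> FULL (clear)
  row 3: 3 empty cells -> not full
  row 4: 6 empty cells -> not full
  row 5: 8 empty cells -> not full
  row 6: 4 empty cells -> not full
  row 7: 0 empty cells -> FULL (clear)
  row 8: 3 empty cells -> not full
  row 9: 3 empty cells -> not full
  row 10: 9 empty cells -> not full
  row 11: 2 empty cells -> not full
Total rows cleared: 3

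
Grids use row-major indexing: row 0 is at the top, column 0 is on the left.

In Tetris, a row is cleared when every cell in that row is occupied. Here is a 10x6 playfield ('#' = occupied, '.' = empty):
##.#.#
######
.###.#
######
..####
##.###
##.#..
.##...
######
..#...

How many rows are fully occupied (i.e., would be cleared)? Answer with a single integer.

Answer: 3

Derivation:
Check each row:
  row 0: 2 empty cells -> not full
  row 1: 0 empty cells -> FULL (clear)
  row 2: 2 empty cells -> not full
  row 3: 0 empty cells -> FULL (clear)
  row 4: 2 empty cells -> not full
  row 5: 1 empty cell -> not full
  row 6: 3 empty cells -> not full
  row 7: 4 empty cells -> not full
  row 8: 0 empty cells -> FULL (clear)
  row 9: 5 empty cells -> not full
Total rows cleared: 3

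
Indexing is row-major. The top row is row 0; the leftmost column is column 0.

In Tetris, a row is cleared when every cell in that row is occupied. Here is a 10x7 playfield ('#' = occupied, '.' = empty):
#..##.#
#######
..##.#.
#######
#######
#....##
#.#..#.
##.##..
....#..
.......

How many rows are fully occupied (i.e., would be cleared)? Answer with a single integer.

Check each row:
  row 0: 3 empty cells -> not full
  row 1: 0 empty cells -> FULL (clear)
  row 2: 4 empty cells -> not full
  row 3: 0 empty cells -> FULL (clear)
  row 4: 0 empty cells -> FULL (clear)
  row 5: 4 empty cells -> not full
  row 6: 4 empty cells -> not full
  row 7: 3 empty cells -> not full
  row 8: 6 empty cells -> not full
  row 9: 7 empty cells -> not full
Total rows cleared: 3

Answer: 3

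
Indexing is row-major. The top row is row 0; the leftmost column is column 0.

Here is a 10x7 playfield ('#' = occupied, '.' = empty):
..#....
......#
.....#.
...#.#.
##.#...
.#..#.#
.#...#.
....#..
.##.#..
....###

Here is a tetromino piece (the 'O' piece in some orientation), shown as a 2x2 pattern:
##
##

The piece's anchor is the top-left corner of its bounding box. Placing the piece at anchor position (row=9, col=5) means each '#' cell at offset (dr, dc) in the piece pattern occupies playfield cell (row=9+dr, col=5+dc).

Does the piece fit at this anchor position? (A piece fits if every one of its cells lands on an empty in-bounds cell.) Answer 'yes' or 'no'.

Answer: no

Derivation:
Check each piece cell at anchor (9, 5):
  offset (0,0) -> (9,5): occupied ('#') -> FAIL
  offset (0,1) -> (9,6): occupied ('#') -> FAIL
  offset (1,0) -> (10,5): out of bounds -> FAIL
  offset (1,1) -> (10,6): out of bounds -> FAIL
All cells valid: no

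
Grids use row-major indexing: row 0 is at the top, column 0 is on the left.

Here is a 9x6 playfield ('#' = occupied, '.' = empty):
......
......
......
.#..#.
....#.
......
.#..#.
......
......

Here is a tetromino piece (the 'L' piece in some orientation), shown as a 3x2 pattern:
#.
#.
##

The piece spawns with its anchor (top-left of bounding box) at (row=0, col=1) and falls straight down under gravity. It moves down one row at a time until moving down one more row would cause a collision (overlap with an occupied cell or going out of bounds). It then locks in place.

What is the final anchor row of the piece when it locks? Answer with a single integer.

Spawn at (row=0, col=1). Try each row:
  row 0: fits
  row 1: blocked -> lock at row 0

Answer: 0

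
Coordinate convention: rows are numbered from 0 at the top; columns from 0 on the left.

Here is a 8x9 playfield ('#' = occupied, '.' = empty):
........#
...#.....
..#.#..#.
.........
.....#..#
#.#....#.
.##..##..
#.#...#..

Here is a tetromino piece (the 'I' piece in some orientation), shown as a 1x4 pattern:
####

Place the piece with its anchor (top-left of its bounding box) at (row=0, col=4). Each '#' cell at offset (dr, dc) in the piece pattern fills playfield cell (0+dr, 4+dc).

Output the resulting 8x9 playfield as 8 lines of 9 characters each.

Answer: ....#####
...#.....
..#.#..#.
.........
.....#..#
#.#....#.
.##..##..
#.#...#..

Derivation:
Fill (0+0,4+0) = (0,4)
Fill (0+0,4+1) = (0,5)
Fill (0+0,4+2) = (0,6)
Fill (0+0,4+3) = (0,7)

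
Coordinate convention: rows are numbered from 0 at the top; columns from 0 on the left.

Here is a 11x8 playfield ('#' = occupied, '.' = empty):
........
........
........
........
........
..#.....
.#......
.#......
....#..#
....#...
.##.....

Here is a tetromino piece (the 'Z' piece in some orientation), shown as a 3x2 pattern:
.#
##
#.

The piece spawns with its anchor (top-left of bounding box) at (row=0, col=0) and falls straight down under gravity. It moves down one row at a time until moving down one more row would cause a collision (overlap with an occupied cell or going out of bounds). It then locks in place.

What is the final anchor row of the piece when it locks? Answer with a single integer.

Spawn at (row=0, col=0). Try each row:
  row 0: fits
  row 1: fits
  row 2: fits
  row 3: fits
  row 4: fits
  row 5: blocked -> lock at row 4

Answer: 4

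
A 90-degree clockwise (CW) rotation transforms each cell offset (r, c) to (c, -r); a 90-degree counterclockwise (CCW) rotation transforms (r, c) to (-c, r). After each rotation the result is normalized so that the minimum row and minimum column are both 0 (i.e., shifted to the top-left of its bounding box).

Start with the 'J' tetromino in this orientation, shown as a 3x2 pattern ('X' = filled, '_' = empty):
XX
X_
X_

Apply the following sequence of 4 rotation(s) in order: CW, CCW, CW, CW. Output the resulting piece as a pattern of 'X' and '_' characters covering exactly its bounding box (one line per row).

Start:
XX
X_
X_
After rotation 1 (CW):
XXX
__X
After rotation 2 (CCW):
XX
X_
X_
After rotation 3 (CW):
XXX
__X
After rotation 4 (CW):
_X
_X
XX

Answer: _X
_X
XX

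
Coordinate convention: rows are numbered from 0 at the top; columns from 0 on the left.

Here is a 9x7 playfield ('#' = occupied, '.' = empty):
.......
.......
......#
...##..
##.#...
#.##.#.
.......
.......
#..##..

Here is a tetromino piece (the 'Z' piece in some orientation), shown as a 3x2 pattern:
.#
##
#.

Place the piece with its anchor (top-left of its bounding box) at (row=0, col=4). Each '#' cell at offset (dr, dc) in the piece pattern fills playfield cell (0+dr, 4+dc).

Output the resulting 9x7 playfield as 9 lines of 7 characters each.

Fill (0+0,4+1) = (0,5)
Fill (0+1,4+0) = (1,4)
Fill (0+1,4+1) = (1,5)
Fill (0+2,4+0) = (2,4)

Answer: .....#.
....##.
....#.#
...##..
##.#...
#.##.#.
.......
.......
#..##..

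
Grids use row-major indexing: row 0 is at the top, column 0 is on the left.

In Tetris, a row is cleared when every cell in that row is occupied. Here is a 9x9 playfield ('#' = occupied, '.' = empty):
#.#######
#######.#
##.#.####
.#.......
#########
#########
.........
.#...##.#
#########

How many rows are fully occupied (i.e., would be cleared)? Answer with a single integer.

Check each row:
  row 0: 1 empty cell -> not full
  row 1: 1 empty cell -> not full
  row 2: 2 empty cells -> not full
  row 3: 8 empty cells -> not full
  row 4: 0 empty cells -> FULL (clear)
  row 5: 0 empty cells -> FULL (clear)
  row 6: 9 empty cells -> not full
  row 7: 5 empty cells -> not full
  row 8: 0 empty cells -> FULL (clear)
Total rows cleared: 3

Answer: 3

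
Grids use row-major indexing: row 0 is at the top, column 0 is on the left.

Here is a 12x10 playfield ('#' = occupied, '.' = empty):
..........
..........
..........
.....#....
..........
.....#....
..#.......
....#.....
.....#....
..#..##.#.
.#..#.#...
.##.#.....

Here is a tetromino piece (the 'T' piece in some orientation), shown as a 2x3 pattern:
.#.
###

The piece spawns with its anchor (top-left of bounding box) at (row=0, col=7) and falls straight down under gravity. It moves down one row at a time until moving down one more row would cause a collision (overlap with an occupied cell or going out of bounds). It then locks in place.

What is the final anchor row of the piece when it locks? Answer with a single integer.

Answer: 7

Derivation:
Spawn at (row=0, col=7). Try each row:
  row 0: fits
  row 1: fits
  row 2: fits
  row 3: fits
  row 4: fits
  row 5: fits
  row 6: fits
  row 7: fits
  row 8: blocked -> lock at row 7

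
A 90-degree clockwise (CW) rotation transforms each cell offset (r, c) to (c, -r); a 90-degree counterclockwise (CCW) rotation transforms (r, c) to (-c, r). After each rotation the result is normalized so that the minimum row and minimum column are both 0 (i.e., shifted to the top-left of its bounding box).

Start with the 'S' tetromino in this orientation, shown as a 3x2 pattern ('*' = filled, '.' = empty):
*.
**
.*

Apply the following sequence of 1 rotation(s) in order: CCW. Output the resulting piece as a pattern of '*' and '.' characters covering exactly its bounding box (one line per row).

Start:
*.
**
.*
After rotation 1 (CCW):
.**
**.

Answer: .**
**.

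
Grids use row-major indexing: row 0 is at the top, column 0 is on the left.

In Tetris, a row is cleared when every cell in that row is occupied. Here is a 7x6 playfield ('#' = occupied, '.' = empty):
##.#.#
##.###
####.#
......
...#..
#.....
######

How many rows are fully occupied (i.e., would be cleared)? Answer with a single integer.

Check each row:
  row 0: 2 empty cells -> not full
  row 1: 1 empty cell -> not full
  row 2: 1 empty cell -> not full
  row 3: 6 empty cells -> not full
  row 4: 5 empty cells -> not full
  row 5: 5 empty cells -> not full
  row 6: 0 empty cells -> FULL (clear)
Total rows cleared: 1

Answer: 1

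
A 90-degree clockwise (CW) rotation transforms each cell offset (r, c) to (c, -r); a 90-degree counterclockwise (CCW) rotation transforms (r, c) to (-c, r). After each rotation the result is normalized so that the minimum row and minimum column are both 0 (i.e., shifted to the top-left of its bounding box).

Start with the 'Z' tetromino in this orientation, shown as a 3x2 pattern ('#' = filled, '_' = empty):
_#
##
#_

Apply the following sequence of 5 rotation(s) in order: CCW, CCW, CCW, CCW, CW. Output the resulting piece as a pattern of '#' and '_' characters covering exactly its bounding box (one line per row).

Answer: ##_
_##

Derivation:
Start:
_#
##
#_
After rotation 1 (CCW):
##_
_##
After rotation 2 (CCW):
_#
##
#_
After rotation 3 (CCW):
##_
_##
After rotation 4 (CCW):
_#
##
#_
After rotation 5 (CW):
##_
_##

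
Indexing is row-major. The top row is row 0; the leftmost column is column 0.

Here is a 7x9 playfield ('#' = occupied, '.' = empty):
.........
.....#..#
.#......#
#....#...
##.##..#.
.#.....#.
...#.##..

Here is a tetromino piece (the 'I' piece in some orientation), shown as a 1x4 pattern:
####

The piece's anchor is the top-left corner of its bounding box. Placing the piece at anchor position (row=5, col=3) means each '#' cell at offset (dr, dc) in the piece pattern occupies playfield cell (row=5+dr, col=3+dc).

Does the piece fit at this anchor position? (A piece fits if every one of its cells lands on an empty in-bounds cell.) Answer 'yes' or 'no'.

Answer: yes

Derivation:
Check each piece cell at anchor (5, 3):
  offset (0,0) -> (5,3): empty -> OK
  offset (0,1) -> (5,4): empty -> OK
  offset (0,2) -> (5,5): empty -> OK
  offset (0,3) -> (5,6): empty -> OK
All cells valid: yes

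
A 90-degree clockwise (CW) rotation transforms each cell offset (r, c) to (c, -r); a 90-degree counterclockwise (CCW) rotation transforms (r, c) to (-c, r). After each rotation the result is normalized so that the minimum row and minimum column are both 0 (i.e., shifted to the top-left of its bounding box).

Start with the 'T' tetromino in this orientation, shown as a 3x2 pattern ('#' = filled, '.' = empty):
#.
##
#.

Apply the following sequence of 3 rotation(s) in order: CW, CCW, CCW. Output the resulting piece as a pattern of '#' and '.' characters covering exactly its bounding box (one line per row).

Start:
#.
##
#.
After rotation 1 (CW):
###
.#.
After rotation 2 (CCW):
#.
##
#.
After rotation 3 (CCW):
.#.
###

Answer: .#.
###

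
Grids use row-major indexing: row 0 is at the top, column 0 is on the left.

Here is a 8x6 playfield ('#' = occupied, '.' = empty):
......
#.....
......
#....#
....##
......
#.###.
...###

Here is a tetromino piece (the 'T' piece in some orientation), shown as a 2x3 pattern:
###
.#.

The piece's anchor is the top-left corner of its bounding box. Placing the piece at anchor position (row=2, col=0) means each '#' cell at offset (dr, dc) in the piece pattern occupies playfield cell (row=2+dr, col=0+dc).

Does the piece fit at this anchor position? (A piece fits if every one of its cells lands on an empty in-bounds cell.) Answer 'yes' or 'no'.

Check each piece cell at anchor (2, 0):
  offset (0,0) -> (2,0): empty -> OK
  offset (0,1) -> (2,1): empty -> OK
  offset (0,2) -> (2,2): empty -> OK
  offset (1,1) -> (3,1): empty -> OK
All cells valid: yes

Answer: yes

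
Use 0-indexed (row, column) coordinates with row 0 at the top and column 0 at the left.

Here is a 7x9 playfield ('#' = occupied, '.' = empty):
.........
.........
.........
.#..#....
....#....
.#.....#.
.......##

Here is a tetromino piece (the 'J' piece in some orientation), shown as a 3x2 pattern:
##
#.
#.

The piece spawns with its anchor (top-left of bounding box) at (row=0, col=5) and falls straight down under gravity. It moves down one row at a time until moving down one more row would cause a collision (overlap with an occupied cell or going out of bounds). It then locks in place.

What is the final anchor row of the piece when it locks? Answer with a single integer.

Spawn at (row=0, col=5). Try each row:
  row 0: fits
  row 1: fits
  row 2: fits
  row 3: fits
  row 4: fits
  row 5: blocked -> lock at row 4

Answer: 4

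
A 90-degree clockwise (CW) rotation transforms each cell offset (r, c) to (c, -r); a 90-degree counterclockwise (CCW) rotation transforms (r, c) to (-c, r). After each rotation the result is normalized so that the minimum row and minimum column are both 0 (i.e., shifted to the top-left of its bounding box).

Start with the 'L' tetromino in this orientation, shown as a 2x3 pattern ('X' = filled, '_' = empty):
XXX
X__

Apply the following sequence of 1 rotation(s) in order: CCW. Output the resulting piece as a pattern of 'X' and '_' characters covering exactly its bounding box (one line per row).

Answer: X_
X_
XX

Derivation:
Start:
XXX
X__
After rotation 1 (CCW):
X_
X_
XX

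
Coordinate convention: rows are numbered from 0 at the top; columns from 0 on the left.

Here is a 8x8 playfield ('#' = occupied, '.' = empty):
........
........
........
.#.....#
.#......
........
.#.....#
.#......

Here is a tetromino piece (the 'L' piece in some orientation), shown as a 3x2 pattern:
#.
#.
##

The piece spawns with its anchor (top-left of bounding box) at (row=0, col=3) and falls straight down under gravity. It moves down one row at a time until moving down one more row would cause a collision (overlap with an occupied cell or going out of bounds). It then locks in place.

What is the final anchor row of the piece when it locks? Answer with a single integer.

Answer: 5

Derivation:
Spawn at (row=0, col=3). Try each row:
  row 0: fits
  row 1: fits
  row 2: fits
  row 3: fits
  row 4: fits
  row 5: fits
  row 6: blocked -> lock at row 5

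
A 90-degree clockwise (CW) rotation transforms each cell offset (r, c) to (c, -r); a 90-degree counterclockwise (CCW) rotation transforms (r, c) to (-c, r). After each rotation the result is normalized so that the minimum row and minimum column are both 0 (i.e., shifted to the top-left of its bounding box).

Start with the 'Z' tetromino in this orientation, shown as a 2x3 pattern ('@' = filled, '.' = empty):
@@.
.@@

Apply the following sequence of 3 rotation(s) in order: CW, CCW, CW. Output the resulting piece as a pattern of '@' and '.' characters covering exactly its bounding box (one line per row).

Start:
@@.
.@@
After rotation 1 (CW):
.@
@@
@.
After rotation 2 (CCW):
@@.
.@@
After rotation 3 (CW):
.@
@@
@.

Answer: .@
@@
@.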